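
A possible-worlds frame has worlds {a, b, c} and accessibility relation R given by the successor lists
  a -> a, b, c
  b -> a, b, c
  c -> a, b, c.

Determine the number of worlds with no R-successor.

0

R is serial; there are no such worlds.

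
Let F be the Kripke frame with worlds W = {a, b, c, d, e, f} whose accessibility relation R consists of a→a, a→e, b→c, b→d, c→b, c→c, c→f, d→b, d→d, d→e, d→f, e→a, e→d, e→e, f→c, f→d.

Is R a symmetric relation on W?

Yes

Symmetric: yes — every pair in R has its reverse in R.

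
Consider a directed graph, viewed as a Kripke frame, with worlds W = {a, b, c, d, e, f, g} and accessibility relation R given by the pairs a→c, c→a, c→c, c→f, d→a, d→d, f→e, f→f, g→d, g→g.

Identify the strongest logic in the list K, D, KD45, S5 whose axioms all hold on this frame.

K

Serial (axiom D): no — b has no R-successor.
Euclidean (axiom 5): no — c R a and c R f, but not a R f.
Transitive (axiom 4): no — a R c and c R f, but not a R f.
Reflexive (axiom T): no — a is not related to itself.
So F validates K; D would additionally require R to be serial. The strongest is K.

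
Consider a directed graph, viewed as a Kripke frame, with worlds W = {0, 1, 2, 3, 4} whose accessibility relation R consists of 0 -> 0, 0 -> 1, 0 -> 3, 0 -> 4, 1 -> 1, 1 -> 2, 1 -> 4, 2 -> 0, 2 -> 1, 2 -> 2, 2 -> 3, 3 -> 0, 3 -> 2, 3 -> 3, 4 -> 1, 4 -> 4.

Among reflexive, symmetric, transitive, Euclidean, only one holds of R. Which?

reflexive

Reflexive: yes — every world is R-related to itself.
Symmetric: no — 0 R 1 but not 1 R 0.
Transitive: no — 0 R 1 and 1 R 2, but not 0 R 2.
Euclidean: no — 0 R 1 and 0 R 3, but not 1 R 3.
Only reflexive holds.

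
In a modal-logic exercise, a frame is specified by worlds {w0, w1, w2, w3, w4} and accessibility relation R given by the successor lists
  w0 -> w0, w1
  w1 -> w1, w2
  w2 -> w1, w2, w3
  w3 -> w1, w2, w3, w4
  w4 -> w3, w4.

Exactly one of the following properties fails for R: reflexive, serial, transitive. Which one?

transitive

Reflexive: yes — every world is R-related to itself.
Serial: yes — every world has a successor (e.g. w0 R w0).
Transitive: no — w0 R w1 and w1 R w2, but not w0 R w2.
Only transitive fails.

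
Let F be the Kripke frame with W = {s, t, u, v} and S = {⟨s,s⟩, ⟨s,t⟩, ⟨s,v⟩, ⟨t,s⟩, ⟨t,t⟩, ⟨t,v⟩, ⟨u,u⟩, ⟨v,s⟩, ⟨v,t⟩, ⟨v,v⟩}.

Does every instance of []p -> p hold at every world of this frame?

Yes

The schema T characterises exactly the reflexive frames.
Reflexive: yes — every world is S-related to itself.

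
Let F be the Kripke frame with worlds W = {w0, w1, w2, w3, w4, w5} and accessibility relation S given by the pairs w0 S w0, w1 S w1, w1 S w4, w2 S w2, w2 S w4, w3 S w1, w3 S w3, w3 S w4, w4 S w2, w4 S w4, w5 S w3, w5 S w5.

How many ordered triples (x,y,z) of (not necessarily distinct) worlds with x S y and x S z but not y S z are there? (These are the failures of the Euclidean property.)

Enumerating: (w1,w4,w1), (w3,w1,w3), (w3,w4,w1), (w3,w4,w3), (w5,w3,w5).

5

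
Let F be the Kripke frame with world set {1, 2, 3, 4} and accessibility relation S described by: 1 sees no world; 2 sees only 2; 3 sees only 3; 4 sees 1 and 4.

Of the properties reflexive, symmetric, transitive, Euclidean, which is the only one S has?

transitive

Reflexive: no — 1 is not related to itself.
Symmetric: no — 4 S 1 but not 1 S 4.
Transitive: yes — every two-step S-path is closed by a direct edge.
Euclidean: no — 4 S 1 and 4 S 1, but not 1 S 1.
Only transitive holds.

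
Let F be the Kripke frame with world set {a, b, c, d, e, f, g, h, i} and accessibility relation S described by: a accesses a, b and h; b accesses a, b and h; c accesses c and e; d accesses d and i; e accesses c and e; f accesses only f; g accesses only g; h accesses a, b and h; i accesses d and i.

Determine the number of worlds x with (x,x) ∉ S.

S is reflexive; there are no such worlds.

0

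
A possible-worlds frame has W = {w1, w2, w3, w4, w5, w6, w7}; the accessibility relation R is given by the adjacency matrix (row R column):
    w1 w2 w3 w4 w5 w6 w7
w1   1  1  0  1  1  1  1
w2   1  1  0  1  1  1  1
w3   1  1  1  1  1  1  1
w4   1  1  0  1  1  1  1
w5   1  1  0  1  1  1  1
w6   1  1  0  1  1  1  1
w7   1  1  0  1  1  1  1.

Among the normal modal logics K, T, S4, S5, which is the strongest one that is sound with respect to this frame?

Reflexive (axiom T): yes — every world is R-related to itself.
Transitive (axiom 4): yes — every two-step R-path is closed by a direct edge.
Euclidean (axiom 5): no — w3 R w1 and w3 R w3, but not w1 R w3.
So F validates K, T, S4; S5 would additionally require R to be Euclidean. The strongest is S4.

S4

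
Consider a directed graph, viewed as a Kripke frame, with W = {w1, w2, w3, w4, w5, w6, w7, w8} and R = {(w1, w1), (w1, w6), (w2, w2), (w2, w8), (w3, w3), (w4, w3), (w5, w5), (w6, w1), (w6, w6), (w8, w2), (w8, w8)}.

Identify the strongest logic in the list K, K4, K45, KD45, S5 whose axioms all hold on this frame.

K45

Transitive (axiom 4): yes — every two-step R-path is closed by a direct edge.
Euclidean (axiom 5): yes — any two successors of a common world are R-related.
Serial (axiom D): no — w7 has no R-successor.
Reflexive (axiom T): no — w4 is not related to itself.
So F validates K, K4, K45; KD45 would additionally require R to be serial. The strongest is K45.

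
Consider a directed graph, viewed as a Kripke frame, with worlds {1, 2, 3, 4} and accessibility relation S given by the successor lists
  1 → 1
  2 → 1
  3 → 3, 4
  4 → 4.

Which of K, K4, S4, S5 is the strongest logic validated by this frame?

Transitive (axiom 4): yes — every two-step S-path is closed by a direct edge.
Reflexive (axiom T): no — 2 is not related to itself.
Euclidean (axiom 5): no — 3 S 4 and 3 S 3, but not 4 S 3.
So F validates K, K4; S4 would additionally require S to be reflexive. The strongest is K4.

K4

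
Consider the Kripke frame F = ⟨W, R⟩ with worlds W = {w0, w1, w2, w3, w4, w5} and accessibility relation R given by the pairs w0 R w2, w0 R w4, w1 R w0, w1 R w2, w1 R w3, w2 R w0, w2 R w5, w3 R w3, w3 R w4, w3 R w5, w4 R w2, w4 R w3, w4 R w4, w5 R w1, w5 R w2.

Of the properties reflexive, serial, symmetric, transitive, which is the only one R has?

Reflexive: no — w0 is not related to itself.
Serial: yes — every world has a successor (e.g. w0 R w2).
Symmetric: no — w0 R w4 but not w4 R w0.
Transitive: no — w0 R w2 and w2 R w5, but not w0 R w5.
Only serial holds.

serial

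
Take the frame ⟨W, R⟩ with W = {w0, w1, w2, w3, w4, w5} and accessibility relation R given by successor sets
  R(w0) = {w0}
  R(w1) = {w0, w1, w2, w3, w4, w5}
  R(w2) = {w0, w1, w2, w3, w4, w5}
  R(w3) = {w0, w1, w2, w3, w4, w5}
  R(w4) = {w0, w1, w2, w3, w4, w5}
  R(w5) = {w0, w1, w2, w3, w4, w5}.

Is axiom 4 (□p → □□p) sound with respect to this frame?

Yes

The schema 4 characterises exactly the transitive frames.
Transitive: yes — every two-step R-path is closed by a direct edge.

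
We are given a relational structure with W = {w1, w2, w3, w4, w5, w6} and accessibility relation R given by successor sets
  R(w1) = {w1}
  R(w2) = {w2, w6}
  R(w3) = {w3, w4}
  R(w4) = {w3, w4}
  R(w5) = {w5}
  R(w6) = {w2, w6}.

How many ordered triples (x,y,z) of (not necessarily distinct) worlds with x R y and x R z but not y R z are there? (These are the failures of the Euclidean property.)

R is Euclidean; there are no such tuples.

0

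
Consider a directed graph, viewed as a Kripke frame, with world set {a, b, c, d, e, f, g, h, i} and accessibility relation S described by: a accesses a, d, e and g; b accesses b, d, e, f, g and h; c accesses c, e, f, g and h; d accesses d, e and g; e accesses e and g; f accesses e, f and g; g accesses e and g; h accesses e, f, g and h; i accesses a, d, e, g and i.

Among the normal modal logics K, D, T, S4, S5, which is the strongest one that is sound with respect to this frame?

S4

Serial (axiom D): yes — every world has a successor (e.g. a S a).
Reflexive (axiom T): yes — every world is S-related to itself.
Transitive (axiom 4): yes — every two-step S-path is closed by a direct edge.
Euclidean (axiom 5): no — a S e and a S d, but not e S d.
So F validates K, D, T, S4; S5 would additionally require S to be Euclidean. The strongest is S4.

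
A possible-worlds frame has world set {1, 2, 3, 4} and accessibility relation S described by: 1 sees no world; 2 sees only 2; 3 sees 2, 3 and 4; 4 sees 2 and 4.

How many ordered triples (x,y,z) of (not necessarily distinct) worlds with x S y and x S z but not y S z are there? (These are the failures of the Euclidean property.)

Enumerating: (3,2,3), (3,2,4), (3,4,3), (4,2,4).

4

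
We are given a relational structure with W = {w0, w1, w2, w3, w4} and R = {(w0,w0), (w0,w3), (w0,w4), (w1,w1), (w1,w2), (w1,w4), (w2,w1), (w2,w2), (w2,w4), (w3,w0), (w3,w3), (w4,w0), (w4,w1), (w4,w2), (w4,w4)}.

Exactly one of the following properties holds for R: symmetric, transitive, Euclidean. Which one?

symmetric

Symmetric: yes — every pair in R has its reverse in R.
Transitive: no — w0 R w4 and w4 R w1, but not w0 R w1.
Euclidean: no — w0 R w3 and w0 R w4, but not w3 R w4.
Only symmetric holds.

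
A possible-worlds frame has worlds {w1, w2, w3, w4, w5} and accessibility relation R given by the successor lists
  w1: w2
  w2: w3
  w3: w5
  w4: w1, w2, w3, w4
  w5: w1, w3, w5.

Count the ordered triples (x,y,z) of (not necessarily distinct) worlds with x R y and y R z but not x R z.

6

Enumerating: (w1,w2,w3), (w2,w3,w5), (w3,w5,w1), (w3,w5,w3), (w4,w3,w5), (w5,w1,w2).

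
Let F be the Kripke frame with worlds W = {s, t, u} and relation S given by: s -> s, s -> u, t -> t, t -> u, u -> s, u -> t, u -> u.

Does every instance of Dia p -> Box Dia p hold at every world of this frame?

By correspondence theory, 5 is valid on a frame iff S is Euclidean.
Euclidean: no — u S s and u S t, but not s S t.

No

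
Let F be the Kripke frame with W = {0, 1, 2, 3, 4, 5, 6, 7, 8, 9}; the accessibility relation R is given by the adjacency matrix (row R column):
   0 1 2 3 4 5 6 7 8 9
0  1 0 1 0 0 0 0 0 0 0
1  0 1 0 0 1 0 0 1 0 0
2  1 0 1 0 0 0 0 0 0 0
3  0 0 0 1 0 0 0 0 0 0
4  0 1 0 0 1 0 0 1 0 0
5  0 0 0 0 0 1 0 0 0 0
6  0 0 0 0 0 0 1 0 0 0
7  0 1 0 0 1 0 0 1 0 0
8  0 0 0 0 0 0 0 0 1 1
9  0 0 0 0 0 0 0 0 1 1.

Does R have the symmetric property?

Symmetric: yes — every pair in R has its reverse in R.

Yes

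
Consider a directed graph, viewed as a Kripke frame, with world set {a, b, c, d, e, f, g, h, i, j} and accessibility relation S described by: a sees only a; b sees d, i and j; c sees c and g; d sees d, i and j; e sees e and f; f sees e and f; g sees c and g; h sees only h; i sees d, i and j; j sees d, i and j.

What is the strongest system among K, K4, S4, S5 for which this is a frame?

K4

Transitive (axiom 4): yes — every two-step S-path is closed by a direct edge.
Reflexive (axiom T): no — b is not related to itself.
Euclidean (axiom 5): yes — any two successors of a common world are S-related.
So F validates K, K4; S4 would additionally require S to be reflexive. The strongest is K4.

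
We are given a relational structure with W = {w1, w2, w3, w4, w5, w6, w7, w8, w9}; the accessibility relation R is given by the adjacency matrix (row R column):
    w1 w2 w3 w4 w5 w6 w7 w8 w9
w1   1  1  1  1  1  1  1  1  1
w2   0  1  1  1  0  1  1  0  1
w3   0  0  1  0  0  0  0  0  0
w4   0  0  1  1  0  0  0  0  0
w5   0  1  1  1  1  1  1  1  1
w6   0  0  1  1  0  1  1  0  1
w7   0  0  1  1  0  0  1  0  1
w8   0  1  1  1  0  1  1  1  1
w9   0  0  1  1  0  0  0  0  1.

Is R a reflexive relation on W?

Reflexive: yes — every world is R-related to itself.

Yes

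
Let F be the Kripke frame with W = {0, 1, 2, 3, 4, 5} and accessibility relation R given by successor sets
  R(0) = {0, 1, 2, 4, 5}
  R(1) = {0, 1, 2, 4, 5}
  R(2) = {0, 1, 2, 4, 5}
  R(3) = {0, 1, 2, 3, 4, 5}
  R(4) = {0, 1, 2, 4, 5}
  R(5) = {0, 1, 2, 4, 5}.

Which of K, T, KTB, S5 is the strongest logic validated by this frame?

T

Reflexive (axiom T): yes — every world is R-related to itself.
Symmetric (axiom B): no — 3 R 0 but not 0 R 3.
Euclidean (axiom 5): no — 3 R 0 and 3 R 3, but not 0 R 3.
So F validates K, T; KTB would additionally require R to be symmetric. The strongest is T.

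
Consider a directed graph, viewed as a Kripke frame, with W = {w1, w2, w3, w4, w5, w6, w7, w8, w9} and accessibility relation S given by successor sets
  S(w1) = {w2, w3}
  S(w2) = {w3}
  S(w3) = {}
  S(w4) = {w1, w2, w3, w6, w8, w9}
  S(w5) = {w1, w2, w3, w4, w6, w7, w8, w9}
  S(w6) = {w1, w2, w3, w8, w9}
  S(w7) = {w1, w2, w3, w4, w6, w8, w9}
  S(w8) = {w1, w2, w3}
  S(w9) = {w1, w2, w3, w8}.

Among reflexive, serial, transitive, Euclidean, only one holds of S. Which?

Reflexive: no — w1 is not related to itself.
Serial: no — w3 has no S-successor.
Transitive: yes — every two-step S-path is closed by a direct edge.
Euclidean: no — w1 S w3 and w1 S w2, but not w3 S w2.
Only transitive holds.

transitive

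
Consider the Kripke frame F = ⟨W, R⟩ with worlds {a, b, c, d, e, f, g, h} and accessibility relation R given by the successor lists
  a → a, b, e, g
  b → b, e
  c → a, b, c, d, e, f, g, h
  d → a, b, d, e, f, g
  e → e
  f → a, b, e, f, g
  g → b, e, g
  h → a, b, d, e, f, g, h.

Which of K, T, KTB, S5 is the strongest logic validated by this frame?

T

Reflexive (axiom T): yes — every world is R-related to itself.
Symmetric (axiom B): no — a R b but not b R a.
Euclidean (axiom 5): no — a R b and a R g, but not b R g.
So F validates K, T; KTB would additionally require R to be symmetric. The strongest is T.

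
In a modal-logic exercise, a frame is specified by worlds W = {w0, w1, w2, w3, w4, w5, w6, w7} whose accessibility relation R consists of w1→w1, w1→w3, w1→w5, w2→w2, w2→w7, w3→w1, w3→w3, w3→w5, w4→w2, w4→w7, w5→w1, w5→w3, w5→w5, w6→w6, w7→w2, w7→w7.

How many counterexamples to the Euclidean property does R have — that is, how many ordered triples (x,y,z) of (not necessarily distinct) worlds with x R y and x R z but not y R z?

R is Euclidean; there are no such tuples.

0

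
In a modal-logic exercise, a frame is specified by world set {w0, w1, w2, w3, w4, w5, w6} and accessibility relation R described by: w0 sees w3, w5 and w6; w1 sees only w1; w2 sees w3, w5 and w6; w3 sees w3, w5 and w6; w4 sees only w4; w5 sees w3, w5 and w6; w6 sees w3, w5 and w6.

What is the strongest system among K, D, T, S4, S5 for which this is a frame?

Serial (axiom D): yes — every world has a successor (e.g. w0 R w3).
Reflexive (axiom T): no — w0 is not related to itself.
Transitive (axiom 4): yes — every two-step R-path is closed by a direct edge.
Euclidean (axiom 5): yes — any two successors of a common world are R-related.
So F validates K, D; T would additionally require R to be reflexive. The strongest is D.

D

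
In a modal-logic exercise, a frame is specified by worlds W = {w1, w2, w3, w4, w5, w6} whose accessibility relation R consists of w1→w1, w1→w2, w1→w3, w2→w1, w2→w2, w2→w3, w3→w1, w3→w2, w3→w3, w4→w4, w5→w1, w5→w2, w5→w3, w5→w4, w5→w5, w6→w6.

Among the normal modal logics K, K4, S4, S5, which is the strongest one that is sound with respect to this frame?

S4

Transitive (axiom 4): yes — every two-step R-path is closed by a direct edge.
Reflexive (axiom T): yes — every world is R-related to itself.
Euclidean (axiom 5): no — w5 R w1 and w5 R w4, but not w1 R w4.
So F validates K, K4, S4; S5 would additionally require R to be Euclidean. The strongest is S4.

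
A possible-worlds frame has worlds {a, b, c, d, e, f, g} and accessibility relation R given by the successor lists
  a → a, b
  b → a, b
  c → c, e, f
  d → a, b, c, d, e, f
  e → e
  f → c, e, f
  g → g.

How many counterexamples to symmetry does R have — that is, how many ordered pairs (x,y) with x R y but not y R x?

Enumerating: (c,e), (d,a), (d,b), (d,c), (d,e), (d,f), (f,e).

7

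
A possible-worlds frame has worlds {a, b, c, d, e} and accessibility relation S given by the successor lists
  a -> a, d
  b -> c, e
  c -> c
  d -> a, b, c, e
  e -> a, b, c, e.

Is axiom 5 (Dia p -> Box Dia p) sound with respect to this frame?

No

By correspondence theory, 5 is valid on a frame iff S is Euclidean.
Euclidean: no — b S c and b S e, but not c S e.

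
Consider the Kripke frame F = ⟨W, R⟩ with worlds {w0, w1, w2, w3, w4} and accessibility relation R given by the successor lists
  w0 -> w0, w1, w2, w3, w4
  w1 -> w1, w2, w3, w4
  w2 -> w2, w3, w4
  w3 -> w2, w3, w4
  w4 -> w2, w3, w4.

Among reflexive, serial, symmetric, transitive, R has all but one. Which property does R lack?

Reflexive: yes — every world is R-related to itself.
Serial: yes — every world has a successor (e.g. w0 R w0).
Symmetric: no — w0 R w1 but not w1 R w0.
Transitive: yes — every two-step R-path is closed by a direct edge.
Only symmetric fails.

symmetric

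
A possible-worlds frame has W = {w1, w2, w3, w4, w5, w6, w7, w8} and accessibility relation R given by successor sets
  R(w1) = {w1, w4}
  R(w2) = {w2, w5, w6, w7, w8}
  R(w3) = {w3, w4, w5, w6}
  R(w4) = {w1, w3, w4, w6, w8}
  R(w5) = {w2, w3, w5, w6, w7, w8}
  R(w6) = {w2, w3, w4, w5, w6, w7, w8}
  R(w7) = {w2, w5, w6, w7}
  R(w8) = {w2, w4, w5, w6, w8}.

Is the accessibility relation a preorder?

No

Reflexive: yes — every world is R-related to itself.
Transitive: no — w1 R w4 and w4 R w3, but not w1 R w3.
So R is not a preorder.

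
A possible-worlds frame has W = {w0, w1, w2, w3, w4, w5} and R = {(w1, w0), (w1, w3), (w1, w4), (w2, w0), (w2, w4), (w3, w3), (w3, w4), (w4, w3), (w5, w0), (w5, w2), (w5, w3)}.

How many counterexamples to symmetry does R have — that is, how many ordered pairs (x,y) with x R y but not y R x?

8

Enumerating: (w1,w0), (w1,w3), (w1,w4), (w2,w0), (w2,w4), (w5,w0), (w5,w2), (w5,w3).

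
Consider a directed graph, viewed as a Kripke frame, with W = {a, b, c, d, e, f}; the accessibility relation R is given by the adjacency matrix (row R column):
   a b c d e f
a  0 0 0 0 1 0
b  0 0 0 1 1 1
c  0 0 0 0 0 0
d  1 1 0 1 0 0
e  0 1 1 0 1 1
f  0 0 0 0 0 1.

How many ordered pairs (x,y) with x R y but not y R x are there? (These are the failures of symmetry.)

Enumerating: (a,e), (b,f), (d,a), (e,c), (e,f).

5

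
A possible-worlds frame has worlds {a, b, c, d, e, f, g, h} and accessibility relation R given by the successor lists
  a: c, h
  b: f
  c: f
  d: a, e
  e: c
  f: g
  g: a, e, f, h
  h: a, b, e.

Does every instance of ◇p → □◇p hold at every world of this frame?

No

Axiom 5 corresponds to the accessibility relation being Euclidean.
Euclidean: no — a R c and a R h, but not c R h.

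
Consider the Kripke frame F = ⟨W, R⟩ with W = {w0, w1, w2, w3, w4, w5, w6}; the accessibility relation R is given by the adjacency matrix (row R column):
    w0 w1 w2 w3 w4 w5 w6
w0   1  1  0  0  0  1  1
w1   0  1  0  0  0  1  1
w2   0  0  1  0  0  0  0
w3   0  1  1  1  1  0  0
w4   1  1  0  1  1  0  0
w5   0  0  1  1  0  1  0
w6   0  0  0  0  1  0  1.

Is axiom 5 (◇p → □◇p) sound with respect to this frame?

No

The schema 5 characterises exactly the Euclidean frames.
Euclidean: no — w0 R w5 and w0 R w1, but not w5 R w1.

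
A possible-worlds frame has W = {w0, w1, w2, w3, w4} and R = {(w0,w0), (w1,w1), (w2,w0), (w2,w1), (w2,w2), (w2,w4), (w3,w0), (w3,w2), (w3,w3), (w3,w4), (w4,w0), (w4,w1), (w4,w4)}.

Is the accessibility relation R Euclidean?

No

Euclidean: no — w2 R w0 and w2 R w1, but not w0 R w1.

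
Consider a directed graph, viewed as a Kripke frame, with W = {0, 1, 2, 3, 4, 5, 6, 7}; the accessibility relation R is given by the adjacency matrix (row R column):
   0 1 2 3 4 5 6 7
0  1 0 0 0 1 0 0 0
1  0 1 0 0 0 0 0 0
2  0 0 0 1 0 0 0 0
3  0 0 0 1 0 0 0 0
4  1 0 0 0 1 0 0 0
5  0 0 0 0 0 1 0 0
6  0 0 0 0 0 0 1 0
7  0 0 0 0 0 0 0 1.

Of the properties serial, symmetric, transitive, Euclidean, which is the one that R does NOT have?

Serial: yes — every world has a successor (e.g. 0 R 0).
Symmetric: no — 2 R 3 but not 3 R 2.
Transitive: yes — every two-step R-path is closed by a direct edge.
Euclidean: yes — any two successors of a common world are R-related.
Only symmetric fails.

symmetric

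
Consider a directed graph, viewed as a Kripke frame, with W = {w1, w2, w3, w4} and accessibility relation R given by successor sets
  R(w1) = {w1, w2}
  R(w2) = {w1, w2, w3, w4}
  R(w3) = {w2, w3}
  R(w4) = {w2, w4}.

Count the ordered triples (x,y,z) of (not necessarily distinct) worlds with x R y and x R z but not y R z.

6

Enumerating: (w2,w1,w3), (w2,w1,w4), (w2,w3,w1), (w2,w3,w4), (w2,w4,w1), (w2,w4,w3).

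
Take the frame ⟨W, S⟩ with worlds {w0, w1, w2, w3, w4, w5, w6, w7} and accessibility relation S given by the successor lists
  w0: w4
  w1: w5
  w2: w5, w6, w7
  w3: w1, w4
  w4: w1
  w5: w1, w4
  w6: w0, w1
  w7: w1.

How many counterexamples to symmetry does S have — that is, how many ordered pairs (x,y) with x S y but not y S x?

11

Enumerating: (w0,w4), (w2,w5), (w2,w6), (w2,w7), (w3,w1), (w3,w4), (w4,w1), (w5,w4), (w6,w0), (w6,w1), (w7,w1).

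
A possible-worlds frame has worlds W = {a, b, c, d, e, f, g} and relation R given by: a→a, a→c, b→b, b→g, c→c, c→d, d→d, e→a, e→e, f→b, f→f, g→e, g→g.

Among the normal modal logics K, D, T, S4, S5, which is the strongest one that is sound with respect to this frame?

Serial (axiom D): yes — every world has a successor (e.g. a R a).
Reflexive (axiom T): yes — every world is R-related to itself.
Transitive (axiom 4): no — a R c and c R d, but not a R d.
Euclidean (axiom 5): no — a R c and a R a, but not c R a.
So F validates K, D, T; S4 would additionally require R to be transitive. The strongest is T.

T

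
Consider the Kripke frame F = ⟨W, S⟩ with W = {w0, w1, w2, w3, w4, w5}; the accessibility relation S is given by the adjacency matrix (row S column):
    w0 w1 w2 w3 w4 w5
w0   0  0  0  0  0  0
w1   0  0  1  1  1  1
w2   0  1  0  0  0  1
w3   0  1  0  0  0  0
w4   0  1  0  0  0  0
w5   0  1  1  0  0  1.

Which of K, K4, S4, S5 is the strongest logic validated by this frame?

K

Transitive (axiom 4): no — w2 S w1 and w1 S w3, but not w2 S w3.
Reflexive (axiom T): no — w0 is not related to itself.
Euclidean (axiom 5): no — w1 S w2 and w1 S w3, but not w2 S w3.
So F validates K; K4 would additionally require S to be transitive. The strongest is K.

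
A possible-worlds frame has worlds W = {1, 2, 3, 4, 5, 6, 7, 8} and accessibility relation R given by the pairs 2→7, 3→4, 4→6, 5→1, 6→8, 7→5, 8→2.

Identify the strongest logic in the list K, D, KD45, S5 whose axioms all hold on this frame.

K

Serial (axiom D): no — 1 has no R-successor.
Euclidean (axiom 5): no — 2 R 7 and 2 R 7, but not 7 R 7.
Transitive (axiom 4): no — 2 R 7 and 7 R 5, but not 2 R 5.
Reflexive (axiom T): no — 1 is not related to itself.
So F validates K; D would additionally require R to be serial. The strongest is K.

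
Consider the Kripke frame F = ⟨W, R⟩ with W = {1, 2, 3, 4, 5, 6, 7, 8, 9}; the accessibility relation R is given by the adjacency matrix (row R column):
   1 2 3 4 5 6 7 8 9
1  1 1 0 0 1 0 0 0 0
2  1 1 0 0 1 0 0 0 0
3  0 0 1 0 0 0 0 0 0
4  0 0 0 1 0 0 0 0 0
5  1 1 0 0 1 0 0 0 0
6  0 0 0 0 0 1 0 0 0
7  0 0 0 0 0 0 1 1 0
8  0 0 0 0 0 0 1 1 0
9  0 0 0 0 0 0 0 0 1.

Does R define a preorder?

Reflexive: yes — every world is R-related to itself.
Transitive: yes — every two-step R-path is closed by a direct edge.
So R is a preorder.

Yes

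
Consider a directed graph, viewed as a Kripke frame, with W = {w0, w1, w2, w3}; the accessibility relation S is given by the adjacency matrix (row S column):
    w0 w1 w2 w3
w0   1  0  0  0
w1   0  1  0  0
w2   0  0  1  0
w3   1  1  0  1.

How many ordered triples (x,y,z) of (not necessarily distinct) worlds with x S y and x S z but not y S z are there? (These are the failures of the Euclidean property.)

Enumerating: (w3,w0,w1), (w3,w0,w3), (w3,w1,w0), (w3,w1,w3).

4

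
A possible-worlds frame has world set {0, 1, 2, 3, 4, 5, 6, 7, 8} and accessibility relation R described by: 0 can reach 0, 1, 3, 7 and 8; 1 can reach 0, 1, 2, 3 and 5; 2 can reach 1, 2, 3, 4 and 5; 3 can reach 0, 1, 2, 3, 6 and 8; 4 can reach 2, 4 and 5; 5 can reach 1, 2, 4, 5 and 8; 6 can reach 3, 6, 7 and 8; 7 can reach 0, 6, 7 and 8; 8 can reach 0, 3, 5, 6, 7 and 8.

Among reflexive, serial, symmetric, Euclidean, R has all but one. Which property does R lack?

Reflexive: yes — every world is R-related to itself.
Serial: yes — every world has a successor (e.g. 0 R 0).
Symmetric: yes — every pair in R has its reverse in R.
Euclidean: no — 0 R 1 and 0 R 7, but not 1 R 7.
Only Euclidean fails.

Euclidean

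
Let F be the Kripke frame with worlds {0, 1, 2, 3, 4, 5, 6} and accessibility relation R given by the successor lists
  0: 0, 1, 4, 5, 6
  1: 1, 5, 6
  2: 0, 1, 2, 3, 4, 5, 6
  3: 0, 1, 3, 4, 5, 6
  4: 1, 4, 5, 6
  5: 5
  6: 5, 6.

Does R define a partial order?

Reflexive: yes — every world is R-related to itself.
Transitive: yes — every two-step R-path is closed by a direct edge.
Antisymmetric: yes — no distinct pair is related both ways.
So R is a partial order.

Yes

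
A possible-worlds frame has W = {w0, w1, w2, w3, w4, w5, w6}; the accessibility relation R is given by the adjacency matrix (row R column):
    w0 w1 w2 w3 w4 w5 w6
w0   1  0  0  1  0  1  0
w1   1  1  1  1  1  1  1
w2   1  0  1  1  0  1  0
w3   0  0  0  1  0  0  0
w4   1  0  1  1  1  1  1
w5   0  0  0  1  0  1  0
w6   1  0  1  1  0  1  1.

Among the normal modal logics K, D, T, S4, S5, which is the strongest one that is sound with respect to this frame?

S4

Serial (axiom D): yes — every world has a successor (e.g. w0 R w0).
Reflexive (axiom T): yes — every world is R-related to itself.
Transitive (axiom 4): yes — every two-step R-path is closed by a direct edge.
Euclidean (axiom 5): no — w0 R w3 and w0 R w5, but not w3 R w5.
So F validates K, D, T, S4; S5 would additionally require R to be Euclidean. The strongest is S4.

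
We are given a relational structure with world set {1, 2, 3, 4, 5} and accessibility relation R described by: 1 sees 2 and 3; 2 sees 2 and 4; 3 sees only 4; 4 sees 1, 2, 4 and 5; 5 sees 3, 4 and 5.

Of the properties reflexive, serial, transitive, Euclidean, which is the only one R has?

Reflexive: no — 1 is not related to itself.
Serial: yes — every world has a successor (e.g. 1 R 2).
Transitive: no — 1 R 2 and 2 R 4, but not 1 R 4.
Euclidean: no — 1 R 2 and 1 R 3, but not 2 R 3.
Only serial holds.

serial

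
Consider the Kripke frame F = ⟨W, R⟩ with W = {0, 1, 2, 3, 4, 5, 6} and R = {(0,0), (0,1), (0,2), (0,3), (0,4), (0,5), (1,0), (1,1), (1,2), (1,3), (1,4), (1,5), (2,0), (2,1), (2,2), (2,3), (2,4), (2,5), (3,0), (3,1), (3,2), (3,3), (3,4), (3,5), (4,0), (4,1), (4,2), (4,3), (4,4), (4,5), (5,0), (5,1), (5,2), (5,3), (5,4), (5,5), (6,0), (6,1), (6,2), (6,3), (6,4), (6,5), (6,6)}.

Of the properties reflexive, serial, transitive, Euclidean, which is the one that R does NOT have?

Reflexive: yes — every world is R-related to itself.
Serial: yes — every world has a successor (e.g. 0 R 0).
Transitive: yes — every two-step R-path is closed by a direct edge.
Euclidean: no — 6 R 0 and 6 R 6, but not 0 R 6.
Only Euclidean fails.

Euclidean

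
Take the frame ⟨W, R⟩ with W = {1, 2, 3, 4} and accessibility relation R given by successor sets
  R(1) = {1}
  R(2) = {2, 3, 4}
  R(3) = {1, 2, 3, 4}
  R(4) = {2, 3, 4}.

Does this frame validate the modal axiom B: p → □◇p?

No

By correspondence theory, B is valid on a frame iff R is symmetric.
Symmetric: no — 3 R 1 but not 1 R 3.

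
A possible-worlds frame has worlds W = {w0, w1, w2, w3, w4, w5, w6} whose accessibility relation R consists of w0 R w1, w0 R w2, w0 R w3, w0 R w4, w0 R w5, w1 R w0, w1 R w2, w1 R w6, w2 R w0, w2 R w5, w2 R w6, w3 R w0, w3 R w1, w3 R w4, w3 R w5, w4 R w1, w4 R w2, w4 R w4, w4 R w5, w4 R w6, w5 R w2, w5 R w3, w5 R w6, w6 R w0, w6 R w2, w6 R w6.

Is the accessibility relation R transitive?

Transitive: no — w0 R w1 and w1 R w6, but not w0 R w6.

No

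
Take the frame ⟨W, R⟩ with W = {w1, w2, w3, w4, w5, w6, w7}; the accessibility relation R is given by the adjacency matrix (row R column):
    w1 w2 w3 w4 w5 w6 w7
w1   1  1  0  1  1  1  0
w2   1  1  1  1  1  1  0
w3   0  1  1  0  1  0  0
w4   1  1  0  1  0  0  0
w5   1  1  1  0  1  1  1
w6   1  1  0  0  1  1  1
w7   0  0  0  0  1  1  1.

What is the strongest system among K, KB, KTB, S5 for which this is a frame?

KTB

Symmetric (axiom B): yes — every pair in R has its reverse in R.
Reflexive (axiom T): yes — every world is R-related to itself.
Euclidean (axiom 5): no — w1 R w4 and w1 R w5, but not w4 R w5.
So F validates K, KB, KTB; S5 would additionally require R to be Euclidean. The strongest is KTB.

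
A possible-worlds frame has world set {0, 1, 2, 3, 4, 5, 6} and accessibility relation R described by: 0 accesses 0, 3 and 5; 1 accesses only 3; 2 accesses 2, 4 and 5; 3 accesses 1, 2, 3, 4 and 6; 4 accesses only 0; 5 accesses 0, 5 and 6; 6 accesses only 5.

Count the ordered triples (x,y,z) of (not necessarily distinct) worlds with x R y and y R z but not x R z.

20

Enumerating: (0,3,1), (0,3,2), (0,3,4), (0,3,6), (0,5,6), (1,3,1), (1,3,2), (1,3,4), (1,3,6), (2,4,0), (2,5,0), (2,5,6), … and 8 more.
Total: 20.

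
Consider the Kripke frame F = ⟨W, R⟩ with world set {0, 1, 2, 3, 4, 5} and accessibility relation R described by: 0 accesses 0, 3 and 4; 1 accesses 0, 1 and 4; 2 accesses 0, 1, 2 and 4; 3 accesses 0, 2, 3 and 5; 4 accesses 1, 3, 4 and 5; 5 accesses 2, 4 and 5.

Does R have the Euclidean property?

No

Euclidean: no — 0 R 3 and 0 R 4, but not 3 R 4.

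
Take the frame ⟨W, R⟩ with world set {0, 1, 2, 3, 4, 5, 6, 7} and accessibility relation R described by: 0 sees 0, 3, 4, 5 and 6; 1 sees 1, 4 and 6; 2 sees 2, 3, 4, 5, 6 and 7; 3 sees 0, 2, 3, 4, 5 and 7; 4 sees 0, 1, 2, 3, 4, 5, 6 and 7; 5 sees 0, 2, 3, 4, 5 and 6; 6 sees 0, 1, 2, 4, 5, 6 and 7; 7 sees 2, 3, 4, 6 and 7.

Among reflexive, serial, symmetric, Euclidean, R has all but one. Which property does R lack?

Reflexive: yes — every world is R-related to itself.
Serial: yes — every world has a successor (e.g. 0 R 0).
Symmetric: yes — every pair in R has its reverse in R.
Euclidean: no — 0 R 3 and 0 R 6, but not 3 R 6.
Only Euclidean fails.

Euclidean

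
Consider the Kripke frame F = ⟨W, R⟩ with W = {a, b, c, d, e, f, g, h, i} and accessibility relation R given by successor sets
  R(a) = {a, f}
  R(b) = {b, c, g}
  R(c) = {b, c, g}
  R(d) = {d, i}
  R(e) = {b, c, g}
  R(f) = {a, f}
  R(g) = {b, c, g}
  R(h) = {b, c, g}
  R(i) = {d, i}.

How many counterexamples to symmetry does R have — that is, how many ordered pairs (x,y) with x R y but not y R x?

6

Enumerating: (e,b), (e,c), (e,g), (h,b), (h,c), (h,g).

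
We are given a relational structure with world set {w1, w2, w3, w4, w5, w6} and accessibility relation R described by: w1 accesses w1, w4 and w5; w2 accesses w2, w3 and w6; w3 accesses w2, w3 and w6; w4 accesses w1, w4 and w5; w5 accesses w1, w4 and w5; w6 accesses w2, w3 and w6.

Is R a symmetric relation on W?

Symmetric: yes — every pair in R has its reverse in R.

Yes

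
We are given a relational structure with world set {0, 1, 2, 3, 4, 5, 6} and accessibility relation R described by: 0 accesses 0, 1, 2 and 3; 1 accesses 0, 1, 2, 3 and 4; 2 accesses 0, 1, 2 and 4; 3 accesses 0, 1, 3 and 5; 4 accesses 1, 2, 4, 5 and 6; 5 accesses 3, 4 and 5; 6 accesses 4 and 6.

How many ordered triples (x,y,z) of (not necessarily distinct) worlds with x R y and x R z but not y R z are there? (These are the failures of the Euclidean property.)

Enumerating: (0,2,3), (0,3,2), (1,0,4), (1,2,3), (1,3,2), (1,3,4), (1,4,0), (1,4,3), (2,0,4), (2,4,0), (3,0,5), (3,1,5), … and 14 more.
Total: 26.

26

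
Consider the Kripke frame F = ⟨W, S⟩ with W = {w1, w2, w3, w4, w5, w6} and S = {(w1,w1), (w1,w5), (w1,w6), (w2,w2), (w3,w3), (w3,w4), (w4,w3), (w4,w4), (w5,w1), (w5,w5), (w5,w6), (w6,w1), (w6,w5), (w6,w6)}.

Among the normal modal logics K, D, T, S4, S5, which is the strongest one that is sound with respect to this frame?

Serial (axiom D): yes — every world has a successor (e.g. w1 S w1).
Reflexive (axiom T): yes — every world is S-related to itself.
Transitive (axiom 4): yes — every two-step S-path is closed by a direct edge.
Euclidean (axiom 5): yes — any two successors of a common world are S-related.
So F validates K, D, T, S4, S5. The strongest is S5.

S5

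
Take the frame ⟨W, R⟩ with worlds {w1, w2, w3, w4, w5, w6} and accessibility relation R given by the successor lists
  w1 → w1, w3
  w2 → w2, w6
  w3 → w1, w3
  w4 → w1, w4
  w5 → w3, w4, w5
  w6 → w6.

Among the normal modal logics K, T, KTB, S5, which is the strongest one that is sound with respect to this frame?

T

Reflexive (axiom T): yes — every world is R-related to itself.
Symmetric (axiom B): no — w2 R w6 but not w6 R w2.
Euclidean (axiom 5): no — w5 R w3 and w5 R w4, but not w3 R w4.
So F validates K, T; KTB would additionally require R to be symmetric. The strongest is T.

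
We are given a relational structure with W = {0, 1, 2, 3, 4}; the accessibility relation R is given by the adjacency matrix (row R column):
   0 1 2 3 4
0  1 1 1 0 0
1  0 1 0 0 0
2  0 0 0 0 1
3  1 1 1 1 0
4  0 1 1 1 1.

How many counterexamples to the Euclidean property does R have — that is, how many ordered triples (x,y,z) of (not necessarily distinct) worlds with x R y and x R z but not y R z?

20

Enumerating: (0,1,0), (0,1,2), (0,2,0), (0,2,1), (0,2,2), (3,0,3), (3,1,0), (3,1,2), (3,1,3), (3,2,0), (3,2,1), (3,2,2), … and 8 more.
Total: 20.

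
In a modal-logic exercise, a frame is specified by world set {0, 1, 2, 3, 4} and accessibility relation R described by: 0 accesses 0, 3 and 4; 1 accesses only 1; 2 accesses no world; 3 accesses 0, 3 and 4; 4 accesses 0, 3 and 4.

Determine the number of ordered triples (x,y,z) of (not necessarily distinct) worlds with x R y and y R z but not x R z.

R is transitive; there are no such tuples.

0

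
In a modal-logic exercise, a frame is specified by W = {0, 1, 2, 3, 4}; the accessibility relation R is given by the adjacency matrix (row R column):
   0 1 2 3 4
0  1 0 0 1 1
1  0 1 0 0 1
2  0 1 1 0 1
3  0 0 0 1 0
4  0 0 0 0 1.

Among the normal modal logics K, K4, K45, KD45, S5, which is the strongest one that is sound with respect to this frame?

Transitive (axiom 4): yes — every two-step R-path is closed by a direct edge.
Euclidean (axiom 5): no — 0 R 3 and 0 R 4, but not 3 R 4.
Serial (axiom D): yes — every world has a successor (e.g. 0 R 0).
Reflexive (axiom T): yes — every world is R-related to itself.
So F validates K, K4; K45 would additionally require R to be Euclidean. The strongest is K4.

K4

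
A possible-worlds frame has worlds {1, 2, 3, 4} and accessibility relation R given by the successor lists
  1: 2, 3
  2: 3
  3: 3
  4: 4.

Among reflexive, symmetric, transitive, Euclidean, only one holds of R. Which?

transitive

Reflexive: no — 1 is not related to itself.
Symmetric: no — 1 R 2 but not 2 R 1.
Transitive: yes — every two-step R-path is closed by a direct edge.
Euclidean: no — 1 R 3 and 1 R 2, but not 3 R 2.
Only transitive holds.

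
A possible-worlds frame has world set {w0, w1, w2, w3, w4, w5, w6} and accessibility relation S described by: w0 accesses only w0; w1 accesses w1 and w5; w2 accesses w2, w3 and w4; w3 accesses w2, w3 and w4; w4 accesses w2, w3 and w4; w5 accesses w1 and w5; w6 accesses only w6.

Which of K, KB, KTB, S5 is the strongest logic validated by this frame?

Symmetric (axiom B): yes — every pair in S has its reverse in S.
Reflexive (axiom T): yes — every world is S-related to itself.
Euclidean (axiom 5): yes — any two successors of a common world are S-related.
So F validates K, KB, KTB, S5. The strongest is S5.

S5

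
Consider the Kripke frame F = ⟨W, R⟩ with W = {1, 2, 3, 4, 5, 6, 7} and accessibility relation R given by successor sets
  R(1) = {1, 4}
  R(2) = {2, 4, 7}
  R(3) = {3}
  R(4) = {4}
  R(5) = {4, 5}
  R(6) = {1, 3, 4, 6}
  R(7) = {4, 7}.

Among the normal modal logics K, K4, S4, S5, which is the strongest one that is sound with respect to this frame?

Transitive (axiom 4): yes — every two-step R-path is closed by a direct edge.
Reflexive (axiom T): yes — every world is R-related to itself.
Euclidean (axiom 5): no — 2 R 4 and 2 R 7, but not 4 R 7.
So F validates K, K4, S4; S5 would additionally require R to be Euclidean. The strongest is S4.

S4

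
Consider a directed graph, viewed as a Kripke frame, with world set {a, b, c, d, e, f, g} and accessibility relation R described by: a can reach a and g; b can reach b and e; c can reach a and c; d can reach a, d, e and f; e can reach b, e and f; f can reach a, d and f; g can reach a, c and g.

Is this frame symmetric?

Symmetric: no — c R a but not a R c.

No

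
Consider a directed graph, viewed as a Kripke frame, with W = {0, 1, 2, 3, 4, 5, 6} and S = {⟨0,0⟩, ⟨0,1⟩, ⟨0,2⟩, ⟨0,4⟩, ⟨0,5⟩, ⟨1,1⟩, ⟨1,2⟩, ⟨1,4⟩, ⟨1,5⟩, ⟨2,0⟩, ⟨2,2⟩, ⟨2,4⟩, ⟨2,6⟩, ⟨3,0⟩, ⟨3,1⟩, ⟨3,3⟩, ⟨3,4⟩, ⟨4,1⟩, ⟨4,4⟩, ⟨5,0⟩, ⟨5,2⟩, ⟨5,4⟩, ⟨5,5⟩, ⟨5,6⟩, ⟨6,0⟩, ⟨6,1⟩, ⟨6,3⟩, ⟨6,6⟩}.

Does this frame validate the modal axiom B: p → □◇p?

No

Axiom B corresponds to the accessibility relation being symmetric.
Symmetric: no — 0 S 1 but not 1 S 0.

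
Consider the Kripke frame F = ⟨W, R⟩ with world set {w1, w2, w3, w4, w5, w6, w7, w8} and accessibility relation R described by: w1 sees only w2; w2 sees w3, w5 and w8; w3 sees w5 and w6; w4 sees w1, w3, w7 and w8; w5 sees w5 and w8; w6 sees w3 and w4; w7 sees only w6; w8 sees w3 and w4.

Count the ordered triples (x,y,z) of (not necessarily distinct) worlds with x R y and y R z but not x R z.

27

Enumerating: (w1,w2,w3), (w1,w2,w5), (w1,w2,w8), (w2,w3,w6), (w2,w8,w4), (w3,w5,w8), (w3,w6,w3), (w3,w6,w4), (w4,w1,w2), (w4,w3,w5), (w4,w3,w6), (w4,w7,w6), … and 15 more.
Total: 27.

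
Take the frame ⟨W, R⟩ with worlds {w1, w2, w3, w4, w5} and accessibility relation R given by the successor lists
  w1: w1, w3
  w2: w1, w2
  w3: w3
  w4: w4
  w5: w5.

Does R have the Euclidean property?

No

Euclidean: no — w1 R w3 and w1 R w1, but not w3 R w1.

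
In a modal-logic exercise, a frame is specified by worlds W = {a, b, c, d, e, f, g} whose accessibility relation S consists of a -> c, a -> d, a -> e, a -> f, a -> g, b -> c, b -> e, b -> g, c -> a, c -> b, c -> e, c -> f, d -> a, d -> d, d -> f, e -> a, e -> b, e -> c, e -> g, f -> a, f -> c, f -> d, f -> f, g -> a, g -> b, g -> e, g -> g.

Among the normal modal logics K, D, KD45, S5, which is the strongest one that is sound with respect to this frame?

D

Serial (axiom D): yes — every world has a successor (e.g. a S c).
Euclidean (axiom 5): no — a S c and a S d, but not c S d.
Transitive (axiom 4): no — a S c and c S b, but not a S b.
Reflexive (axiom T): no — a is not related to itself.
So F validates K, D; KD45 would additionally require S to be Euclidean and transitive. The strongest is D.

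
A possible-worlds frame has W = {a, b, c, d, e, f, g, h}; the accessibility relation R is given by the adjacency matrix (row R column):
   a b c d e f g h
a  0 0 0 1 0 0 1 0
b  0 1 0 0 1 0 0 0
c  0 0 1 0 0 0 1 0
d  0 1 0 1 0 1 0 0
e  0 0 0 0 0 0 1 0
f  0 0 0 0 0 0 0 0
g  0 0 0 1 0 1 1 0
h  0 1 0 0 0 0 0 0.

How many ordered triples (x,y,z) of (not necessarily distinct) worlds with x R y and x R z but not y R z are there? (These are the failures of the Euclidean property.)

Enumerating: (a,d,g), (b,e,b), (b,e,e), (c,g,c), (d,b,d), (d,b,f), (d,f,b), (d,f,d), (d,f,f), (g,d,g), (g,f,d), (g,f,f), (g,f,g).

13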